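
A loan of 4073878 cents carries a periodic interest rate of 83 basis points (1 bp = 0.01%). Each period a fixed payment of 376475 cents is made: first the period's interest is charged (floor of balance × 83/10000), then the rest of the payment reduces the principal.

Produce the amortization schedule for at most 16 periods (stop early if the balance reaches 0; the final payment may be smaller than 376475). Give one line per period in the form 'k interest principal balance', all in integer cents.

1. interest=⌊4073878·83/10000⌋=33813; principal=376475-33813=342662; balance=4073878-342662=3731216
2. interest=⌊3731216·83/10000⌋=30969; principal=376475-30969=345506; balance=3731216-345506=3385710
3. interest=⌊3385710·83/10000⌋=28101; principal=376475-28101=348374; balance=3385710-348374=3037336
4. interest=⌊3037336·83/10000⌋=25209; principal=376475-25209=351266; balance=3037336-351266=2686070
5. interest=⌊2686070·83/10000⌋=22294; principal=376475-22294=354181; balance=2686070-354181=2331889
6. interest=⌊2331889·83/10000⌋=19354; principal=376475-19354=357121; balance=2331889-357121=1974768
7. interest=⌊1974768·83/10000⌋=16390; principal=376475-16390=360085; balance=1974768-360085=1614683
8. interest=⌊1614683·83/10000⌋=13401; principal=376475-13401=363074; balance=1614683-363074=1251609
9. interest=⌊1251609·83/10000⌋=10388; principal=376475-10388=366087; balance=1251609-366087=885522
10. interest=⌊885522·83/10000⌋=7349; principal=376475-7349=369126; balance=885522-369126=516396
11. interest=⌊516396·83/10000⌋=4286; principal=376475-4286=372189; balance=516396-372189=144207
12. interest=⌊144207·83/10000⌋=1196; principal=min(376475-1196,144207)=144207; balance=144207-144207=0

1 33813 342662 3731216
2 30969 345506 3385710
3 28101 348374 3037336
4 25209 351266 2686070
5 22294 354181 2331889
6 19354 357121 1974768
7 16390 360085 1614683
8 13401 363074 1251609
9 10388 366087 885522
10 7349 369126 516396
11 4286 372189 144207
12 1196 144207 0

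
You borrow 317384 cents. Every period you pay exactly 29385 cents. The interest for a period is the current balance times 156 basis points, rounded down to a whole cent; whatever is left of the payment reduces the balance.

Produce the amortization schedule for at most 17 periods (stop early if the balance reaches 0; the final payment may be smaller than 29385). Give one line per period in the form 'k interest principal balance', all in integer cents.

1 4951 24434 292950
2 4570 24815 268135
3 4182 25203 242932
4 3789 25596 217336
5 3390 25995 191341
6 2984 26401 164940
7 2573 26812 138128
8 2154 27231 110897
9 1729 27656 83241
10 1298 28087 55154
11 860 28525 26629
12 415 26629 0

1. interest=⌊317384·156/10000⌋=4951; principal=29385-4951=24434; balance=317384-24434=292950
2. interest=⌊292950·156/10000⌋=4570; principal=29385-4570=24815; balance=292950-24815=268135
3. interest=⌊268135·156/10000⌋=4182; principal=29385-4182=25203; balance=268135-25203=242932
4. interest=⌊242932·156/10000⌋=3789; principal=29385-3789=25596; balance=242932-25596=217336
5. interest=⌊217336·156/10000⌋=3390; principal=29385-3390=25995; balance=217336-25995=191341
6. interest=⌊191341·156/10000⌋=2984; principal=29385-2984=26401; balance=191341-26401=164940
7. interest=⌊164940·156/10000⌋=2573; principal=29385-2573=26812; balance=164940-26812=138128
8. interest=⌊138128·156/10000⌋=2154; principal=29385-2154=27231; balance=138128-27231=110897
9. interest=⌊110897·156/10000⌋=1729; principal=29385-1729=27656; balance=110897-27656=83241
10. interest=⌊83241·156/10000⌋=1298; principal=29385-1298=28087; balance=83241-28087=55154
11. interest=⌊55154·156/10000⌋=860; principal=29385-860=28525; balance=55154-28525=26629
12. interest=⌊26629·156/10000⌋=415; principal=min(29385-415,26629)=26629; balance=26629-26629=0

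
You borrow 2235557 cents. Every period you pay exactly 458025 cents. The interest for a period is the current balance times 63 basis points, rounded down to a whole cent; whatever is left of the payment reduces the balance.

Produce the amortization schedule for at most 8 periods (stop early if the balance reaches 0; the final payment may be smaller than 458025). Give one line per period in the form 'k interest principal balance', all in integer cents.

1 14084 443941 1791616
2 11287 446738 1344878
3 8472 449553 895325
4 5640 452385 442940
5 2790 442940 0

1. interest=⌊2235557·63/10000⌋=14084; principal=458025-14084=443941; balance=2235557-443941=1791616
2. interest=⌊1791616·63/10000⌋=11287; principal=458025-11287=446738; balance=1791616-446738=1344878
3. interest=⌊1344878·63/10000⌋=8472; principal=458025-8472=449553; balance=1344878-449553=895325
4. interest=⌊895325·63/10000⌋=5640; principal=458025-5640=452385; balance=895325-452385=442940
5. interest=⌊442940·63/10000⌋=2790; principal=min(458025-2790,442940)=442940; balance=442940-442940=0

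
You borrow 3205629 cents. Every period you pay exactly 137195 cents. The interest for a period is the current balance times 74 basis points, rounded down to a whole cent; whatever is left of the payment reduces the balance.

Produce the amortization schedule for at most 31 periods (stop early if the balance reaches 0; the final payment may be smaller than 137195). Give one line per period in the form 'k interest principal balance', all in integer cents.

1. interest=⌊3205629·74/10000⌋=23721; principal=137195-23721=113474; balance=3205629-113474=3092155
2. interest=⌊3092155·74/10000⌋=22881; principal=137195-22881=114314; balance=3092155-114314=2977841
3. interest=⌊2977841·74/10000⌋=22036; principal=137195-22036=115159; balance=2977841-115159=2862682
4. interest=⌊2862682·74/10000⌋=21183; principal=137195-21183=116012; balance=2862682-116012=2746670
5. interest=⌊2746670·74/10000⌋=20325; principal=137195-20325=116870; balance=2746670-116870=2629800
6. interest=⌊2629800·74/10000⌋=19460; principal=137195-19460=117735; balance=2629800-117735=2512065
7. interest=⌊2512065·74/10000⌋=18589; principal=137195-18589=118606; balance=2512065-118606=2393459
8. interest=⌊2393459·74/10000⌋=17711; principal=137195-17711=119484; balance=2393459-119484=2273975
9. interest=⌊2273975·74/10000⌋=16827; principal=137195-16827=120368; balance=2273975-120368=2153607
10. interest=⌊2153607·74/10000⌋=15936; principal=137195-15936=121259; balance=2153607-121259=2032348
11. interest=⌊2032348·74/10000⌋=15039; principal=137195-15039=122156; balance=2032348-122156=1910192
12. interest=⌊1910192·74/10000⌋=14135; principal=137195-14135=123060; balance=1910192-123060=1787132
13. interest=⌊1787132·74/10000⌋=13224; principal=137195-13224=123971; balance=1787132-123971=1663161
14. interest=⌊1663161·74/10000⌋=12307; principal=137195-12307=124888; balance=1663161-124888=1538273
15. interest=⌊1538273·74/10000⌋=11383; principal=137195-11383=125812; balance=1538273-125812=1412461
16. interest=⌊1412461·74/10000⌋=10452; principal=137195-10452=126743; balance=1412461-126743=1285718
17. interest=⌊1285718·74/10000⌋=9514; principal=137195-9514=127681; balance=1285718-127681=1158037
18. interest=⌊1158037·74/10000⌋=8569; principal=137195-8569=128626; balance=1158037-128626=1029411
19. interest=⌊1029411·74/10000⌋=7617; principal=137195-7617=129578; balance=1029411-129578=899833
20. interest=⌊899833·74/10000⌋=6658; principal=137195-6658=130537; balance=899833-130537=769296
21. interest=⌊769296·74/10000⌋=5692; principal=137195-5692=131503; balance=769296-131503=637793
22. interest=⌊637793·74/10000⌋=4719; principal=137195-4719=132476; balance=637793-132476=505317
23. interest=⌊505317·74/10000⌋=3739; principal=137195-3739=133456; balance=505317-133456=371861
24. interest=⌊371861·74/10000⌋=2751; principal=137195-2751=134444; balance=371861-134444=237417
25. interest=⌊237417·74/10000⌋=1756; principal=137195-1756=135439; balance=237417-135439=101978
26. interest=⌊101978·74/10000⌋=754; principal=min(137195-754,101978)=101978; balance=101978-101978=0

1 23721 113474 3092155
2 22881 114314 2977841
3 22036 115159 2862682
4 21183 116012 2746670
5 20325 116870 2629800
6 19460 117735 2512065
7 18589 118606 2393459
8 17711 119484 2273975
9 16827 120368 2153607
10 15936 121259 2032348
11 15039 122156 1910192
12 14135 123060 1787132
13 13224 123971 1663161
14 12307 124888 1538273
15 11383 125812 1412461
16 10452 126743 1285718
17 9514 127681 1158037
18 8569 128626 1029411
19 7617 129578 899833
20 6658 130537 769296
21 5692 131503 637793
22 4719 132476 505317
23 3739 133456 371861
24 2751 134444 237417
25 1756 135439 101978
26 754 101978 0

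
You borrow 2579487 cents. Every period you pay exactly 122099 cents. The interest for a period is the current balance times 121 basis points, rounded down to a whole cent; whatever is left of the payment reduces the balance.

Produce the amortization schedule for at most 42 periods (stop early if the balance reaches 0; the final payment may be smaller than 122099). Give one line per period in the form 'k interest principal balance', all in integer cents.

1 31211 90888 2488599
2 30112 91987 2396612
3 28999 93100 2303512
4 27872 94227 2209285
5 26732 95367 2113918
6 25578 96521 2017397
7 24410 97689 1919708
8 23228 98871 1820837
9 22032 100067 1720770
10 20821 101278 1619492
11 19595 102504 1516988
12 18355 103744 1413244
13 17100 104999 1308245
14 15829 106270 1201975
15 14543 107556 1094419
16 13242 108857 985562
17 11925 110174 875388
18 10592 111507 763881
19 9242 112857 651024
20 7877 114222 536802
21 6495 115604 421198
22 5096 117003 304195
23 3680 118419 185776
24 2247 119852 65924
25 797 65924 0

1. interest=⌊2579487·121/10000⌋=31211; principal=122099-31211=90888; balance=2579487-90888=2488599
2. interest=⌊2488599·121/10000⌋=30112; principal=122099-30112=91987; balance=2488599-91987=2396612
3. interest=⌊2396612·121/10000⌋=28999; principal=122099-28999=93100; balance=2396612-93100=2303512
4. interest=⌊2303512·121/10000⌋=27872; principal=122099-27872=94227; balance=2303512-94227=2209285
5. interest=⌊2209285·121/10000⌋=26732; principal=122099-26732=95367; balance=2209285-95367=2113918
6. interest=⌊2113918·121/10000⌋=25578; principal=122099-25578=96521; balance=2113918-96521=2017397
7. interest=⌊2017397·121/10000⌋=24410; principal=122099-24410=97689; balance=2017397-97689=1919708
8. interest=⌊1919708·121/10000⌋=23228; principal=122099-23228=98871; balance=1919708-98871=1820837
9. interest=⌊1820837·121/10000⌋=22032; principal=122099-22032=100067; balance=1820837-100067=1720770
10. interest=⌊1720770·121/10000⌋=20821; principal=122099-20821=101278; balance=1720770-101278=1619492
11. interest=⌊1619492·121/10000⌋=19595; principal=122099-19595=102504; balance=1619492-102504=1516988
12. interest=⌊1516988·121/10000⌋=18355; principal=122099-18355=103744; balance=1516988-103744=1413244
13. interest=⌊1413244·121/10000⌋=17100; principal=122099-17100=104999; balance=1413244-104999=1308245
14. interest=⌊1308245·121/10000⌋=15829; principal=122099-15829=106270; balance=1308245-106270=1201975
15. interest=⌊1201975·121/10000⌋=14543; principal=122099-14543=107556; balance=1201975-107556=1094419
16. interest=⌊1094419·121/10000⌋=13242; principal=122099-13242=108857; balance=1094419-108857=985562
17. interest=⌊985562·121/10000⌋=11925; principal=122099-11925=110174; balance=985562-110174=875388
18. interest=⌊875388·121/10000⌋=10592; principal=122099-10592=111507; balance=875388-111507=763881
19. interest=⌊763881·121/10000⌋=9242; principal=122099-9242=112857; balance=763881-112857=651024
20. interest=⌊651024·121/10000⌋=7877; principal=122099-7877=114222; balance=651024-114222=536802
21. interest=⌊536802·121/10000⌋=6495; principal=122099-6495=115604; balance=536802-115604=421198
22. interest=⌊421198·121/10000⌋=5096; principal=122099-5096=117003; balance=421198-117003=304195
23. interest=⌊304195·121/10000⌋=3680; principal=122099-3680=118419; balance=304195-118419=185776
24. interest=⌊185776·121/10000⌋=2247; principal=122099-2247=119852; balance=185776-119852=65924
25. interest=⌊65924·121/10000⌋=797; principal=min(122099-797,65924)=65924; balance=65924-65924=0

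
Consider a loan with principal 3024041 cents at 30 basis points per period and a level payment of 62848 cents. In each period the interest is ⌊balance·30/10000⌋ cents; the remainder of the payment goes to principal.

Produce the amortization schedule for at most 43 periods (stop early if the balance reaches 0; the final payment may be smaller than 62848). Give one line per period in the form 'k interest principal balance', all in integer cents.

1. interest=⌊3024041·30/10000⌋=9072; principal=62848-9072=53776; balance=3024041-53776=2970265
2. interest=⌊2970265·30/10000⌋=8910; principal=62848-8910=53938; balance=2970265-53938=2916327
3. interest=⌊2916327·30/10000⌋=8748; principal=62848-8748=54100; balance=2916327-54100=2862227
4. interest=⌊2862227·30/10000⌋=8586; principal=62848-8586=54262; balance=2862227-54262=2807965
5. interest=⌊2807965·30/10000⌋=8423; principal=62848-8423=54425; balance=2807965-54425=2753540
6. interest=⌊2753540·30/10000⌋=8260; principal=62848-8260=54588; balance=2753540-54588=2698952
7. interest=⌊2698952·30/10000⌋=8096; principal=62848-8096=54752; balance=2698952-54752=2644200
8. interest=⌊2644200·30/10000⌋=7932; principal=62848-7932=54916; balance=2644200-54916=2589284
9. interest=⌊2589284·30/10000⌋=7767; principal=62848-7767=55081; balance=2589284-55081=2534203
10. interest=⌊2534203·30/10000⌋=7602; principal=62848-7602=55246; balance=2534203-55246=2478957
11. interest=⌊2478957·30/10000⌋=7436; principal=62848-7436=55412; balance=2478957-55412=2423545
12. interest=⌊2423545·30/10000⌋=7270; principal=62848-7270=55578; balance=2423545-55578=2367967
13. interest=⌊2367967·30/10000⌋=7103; principal=62848-7103=55745; balance=2367967-55745=2312222
14. interest=⌊2312222·30/10000⌋=6936; principal=62848-6936=55912; balance=2312222-55912=2256310
15. interest=⌊2256310·30/10000⌋=6768; principal=62848-6768=56080; balance=2256310-56080=2200230
16. interest=⌊2200230·30/10000⌋=6600; principal=62848-6600=56248; balance=2200230-56248=2143982
17. interest=⌊2143982·30/10000⌋=6431; principal=62848-6431=56417; balance=2143982-56417=2087565
18. interest=⌊2087565·30/10000⌋=6262; principal=62848-6262=56586; balance=2087565-56586=2030979
19. interest=⌊2030979·30/10000⌋=6092; principal=62848-6092=56756; balance=2030979-56756=1974223
20. interest=⌊1974223·30/10000⌋=5922; principal=62848-5922=56926; balance=1974223-56926=1917297
21. interest=⌊1917297·30/10000⌋=5751; principal=62848-5751=57097; balance=1917297-57097=1860200
22. interest=⌊1860200·30/10000⌋=5580; principal=62848-5580=57268; balance=1860200-57268=1802932
23. interest=⌊1802932·30/10000⌋=5408; principal=62848-5408=57440; balance=1802932-57440=1745492
24. interest=⌊1745492·30/10000⌋=5236; principal=62848-5236=57612; balance=1745492-57612=1687880
25. interest=⌊1687880·30/10000⌋=5063; principal=62848-5063=57785; balance=1687880-57785=1630095
26. interest=⌊1630095·30/10000⌋=4890; principal=62848-4890=57958; balance=1630095-57958=1572137
27. interest=⌊1572137·30/10000⌋=4716; principal=62848-4716=58132; balance=1572137-58132=1514005
28. interest=⌊1514005·30/10000⌋=4542; principal=62848-4542=58306; balance=1514005-58306=1455699
29. interest=⌊1455699·30/10000⌋=4367; principal=62848-4367=58481; balance=1455699-58481=1397218
30. interest=⌊1397218·30/10000⌋=4191; principal=62848-4191=58657; balance=1397218-58657=1338561
31. interest=⌊1338561·30/10000⌋=4015; principal=62848-4015=58833; balance=1338561-58833=1279728
32. interest=⌊1279728·30/10000⌋=3839; principal=62848-3839=59009; balance=1279728-59009=1220719
33. interest=⌊1220719·30/10000⌋=3662; principal=62848-3662=59186; balance=1220719-59186=1161533
34. interest=⌊1161533·30/10000⌋=3484; principal=62848-3484=59364; balance=1161533-59364=1102169
35. interest=⌊1102169·30/10000⌋=3306; principal=62848-3306=59542; balance=1102169-59542=1042627
36. interest=⌊1042627·30/10000⌋=3127; principal=62848-3127=59721; balance=1042627-59721=982906
37. interest=⌊982906·30/10000⌋=2948; principal=62848-2948=59900; balance=982906-59900=923006
38. interest=⌊923006·30/10000⌋=2769; principal=62848-2769=60079; balance=923006-60079=862927
39. interest=⌊862927·30/10000⌋=2588; principal=62848-2588=60260; balance=862927-60260=802667
40. interest=⌊802667·30/10000⌋=2408; principal=62848-2408=60440; balance=802667-60440=742227
41. interest=⌊742227·30/10000⌋=2226; principal=62848-2226=60622; balance=742227-60622=681605
42. interest=⌊681605·30/10000⌋=2044; principal=62848-2044=60804; balance=681605-60804=620801
43. interest=⌊620801·30/10000⌋=1862; principal=62848-1862=60986; balance=620801-60986=559815

1 9072 53776 2970265
2 8910 53938 2916327
3 8748 54100 2862227
4 8586 54262 2807965
5 8423 54425 2753540
6 8260 54588 2698952
7 8096 54752 2644200
8 7932 54916 2589284
9 7767 55081 2534203
10 7602 55246 2478957
11 7436 55412 2423545
12 7270 55578 2367967
13 7103 55745 2312222
14 6936 55912 2256310
15 6768 56080 2200230
16 6600 56248 2143982
17 6431 56417 2087565
18 6262 56586 2030979
19 6092 56756 1974223
20 5922 56926 1917297
21 5751 57097 1860200
22 5580 57268 1802932
23 5408 57440 1745492
24 5236 57612 1687880
25 5063 57785 1630095
26 4890 57958 1572137
27 4716 58132 1514005
28 4542 58306 1455699
29 4367 58481 1397218
30 4191 58657 1338561
31 4015 58833 1279728
32 3839 59009 1220719
33 3662 59186 1161533
34 3484 59364 1102169
35 3306 59542 1042627
36 3127 59721 982906
37 2948 59900 923006
38 2769 60079 862927
39 2588 60260 802667
40 2408 60440 742227
41 2226 60622 681605
42 2044 60804 620801
43 1862 60986 559815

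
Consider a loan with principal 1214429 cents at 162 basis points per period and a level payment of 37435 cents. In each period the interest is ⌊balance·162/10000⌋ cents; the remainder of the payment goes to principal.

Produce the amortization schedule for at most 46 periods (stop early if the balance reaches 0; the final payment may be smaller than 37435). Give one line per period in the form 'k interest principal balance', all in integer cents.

1. interest=⌊1214429·162/10000⌋=19673; principal=37435-19673=17762; balance=1214429-17762=1196667
2. interest=⌊1196667·162/10000⌋=19386; principal=37435-19386=18049; balance=1196667-18049=1178618
3. interest=⌊1178618·162/10000⌋=19093; principal=37435-19093=18342; balance=1178618-18342=1160276
4. interest=⌊1160276·162/10000⌋=18796; principal=37435-18796=18639; balance=1160276-18639=1141637
5. interest=⌊1141637·162/10000⌋=18494; principal=37435-18494=18941; balance=1141637-18941=1122696
6. interest=⌊1122696·162/10000⌋=18187; principal=37435-18187=19248; balance=1122696-19248=1103448
7. interest=⌊1103448·162/10000⌋=17875; principal=37435-17875=19560; balance=1103448-19560=1083888
8. interest=⌊1083888·162/10000⌋=17558; principal=37435-17558=19877; balance=1083888-19877=1064011
9. interest=⌊1064011·162/10000⌋=17236; principal=37435-17236=20199; balance=1064011-20199=1043812
10. interest=⌊1043812·162/10000⌋=16909; principal=37435-16909=20526; balance=1043812-20526=1023286
11. interest=⌊1023286·162/10000⌋=16577; principal=37435-16577=20858; balance=1023286-20858=1002428
12. interest=⌊1002428·162/10000⌋=16239; principal=37435-16239=21196; balance=1002428-21196=981232
13. interest=⌊981232·162/10000⌋=15895; principal=37435-15895=21540; balance=981232-21540=959692
14. interest=⌊959692·162/10000⌋=15547; principal=37435-15547=21888; balance=959692-21888=937804
15. interest=⌊937804·162/10000⌋=15192; principal=37435-15192=22243; balance=937804-22243=915561
16. interest=⌊915561·162/10000⌋=14832; principal=37435-14832=22603; balance=915561-22603=892958
17. interest=⌊892958·162/10000⌋=14465; principal=37435-14465=22970; balance=892958-22970=869988
18. interest=⌊869988·162/10000⌋=14093; principal=37435-14093=23342; balance=869988-23342=846646
19. interest=⌊846646·162/10000⌋=13715; principal=37435-13715=23720; balance=846646-23720=822926
20. interest=⌊822926·162/10000⌋=13331; principal=37435-13331=24104; balance=822926-24104=798822
21. interest=⌊798822·162/10000⌋=12940; principal=37435-12940=24495; balance=798822-24495=774327
22. interest=⌊774327·162/10000⌋=12544; principal=37435-12544=24891; balance=774327-24891=749436
23. interest=⌊749436·162/10000⌋=12140; principal=37435-12140=25295; balance=749436-25295=724141
24. interest=⌊724141·162/10000⌋=11731; principal=37435-11731=25704; balance=724141-25704=698437
25. interest=⌊698437·162/10000⌋=11314; principal=37435-11314=26121; balance=698437-26121=672316
26. interest=⌊672316·162/10000⌋=10891; principal=37435-10891=26544; balance=672316-26544=645772
27. interest=⌊645772·162/10000⌋=10461; principal=37435-10461=26974; balance=645772-26974=618798
28. interest=⌊618798·162/10000⌋=10024; principal=37435-10024=27411; balance=618798-27411=591387
29. interest=⌊591387·162/10000⌋=9580; principal=37435-9580=27855; balance=591387-27855=563532
30. interest=⌊563532·162/10000⌋=9129; principal=37435-9129=28306; balance=563532-28306=535226
31. interest=⌊535226·162/10000⌋=8670; principal=37435-8670=28765; balance=535226-28765=506461
32. interest=⌊506461·162/10000⌋=8204; principal=37435-8204=29231; balance=506461-29231=477230
33. interest=⌊477230·162/10000⌋=7731; principal=37435-7731=29704; balance=477230-29704=447526
34. interest=⌊447526·162/10000⌋=7249; principal=37435-7249=30186; balance=447526-30186=417340
35. interest=⌊417340·162/10000⌋=6760; principal=37435-6760=30675; balance=417340-30675=386665
36. interest=⌊386665·162/10000⌋=6263; principal=37435-6263=31172; balance=386665-31172=355493
37. interest=⌊355493·162/10000⌋=5758; principal=37435-5758=31677; balance=355493-31677=323816
38. interest=⌊323816·162/10000⌋=5245; principal=37435-5245=32190; balance=323816-32190=291626
39. interest=⌊291626·162/10000⌋=4724; principal=37435-4724=32711; balance=291626-32711=258915
40. interest=⌊258915·162/10000⌋=4194; principal=37435-4194=33241; balance=258915-33241=225674
41. interest=⌊225674·162/10000⌋=3655; principal=37435-3655=33780; balance=225674-33780=191894
42. interest=⌊191894·162/10000⌋=3108; principal=37435-3108=34327; balance=191894-34327=157567
43. interest=⌊157567·162/10000⌋=2552; principal=37435-2552=34883; balance=157567-34883=122684
44. interest=⌊122684·162/10000⌋=1987; principal=37435-1987=35448; balance=122684-35448=87236
45. interest=⌊87236·162/10000⌋=1413; principal=37435-1413=36022; balance=87236-36022=51214
46. interest=⌊51214·162/10000⌋=829; principal=37435-829=36606; balance=51214-36606=14608

1 19673 17762 1196667
2 19386 18049 1178618
3 19093 18342 1160276
4 18796 18639 1141637
5 18494 18941 1122696
6 18187 19248 1103448
7 17875 19560 1083888
8 17558 19877 1064011
9 17236 20199 1043812
10 16909 20526 1023286
11 16577 20858 1002428
12 16239 21196 981232
13 15895 21540 959692
14 15547 21888 937804
15 15192 22243 915561
16 14832 22603 892958
17 14465 22970 869988
18 14093 23342 846646
19 13715 23720 822926
20 13331 24104 798822
21 12940 24495 774327
22 12544 24891 749436
23 12140 25295 724141
24 11731 25704 698437
25 11314 26121 672316
26 10891 26544 645772
27 10461 26974 618798
28 10024 27411 591387
29 9580 27855 563532
30 9129 28306 535226
31 8670 28765 506461
32 8204 29231 477230
33 7731 29704 447526
34 7249 30186 417340
35 6760 30675 386665
36 6263 31172 355493
37 5758 31677 323816
38 5245 32190 291626
39 4724 32711 258915
40 4194 33241 225674
41 3655 33780 191894
42 3108 34327 157567
43 2552 34883 122684
44 1987 35448 87236
45 1413 36022 51214
46 829 36606 14608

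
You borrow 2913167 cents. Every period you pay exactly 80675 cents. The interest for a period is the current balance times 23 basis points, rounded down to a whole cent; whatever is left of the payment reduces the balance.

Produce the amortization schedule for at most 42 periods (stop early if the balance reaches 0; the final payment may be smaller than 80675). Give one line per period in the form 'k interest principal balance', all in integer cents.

1. interest=⌊2913167·23/10000⌋=6700; principal=80675-6700=73975; balance=2913167-73975=2839192
2. interest=⌊2839192·23/10000⌋=6530; principal=80675-6530=74145; balance=2839192-74145=2765047
3. interest=⌊2765047·23/10000⌋=6359; principal=80675-6359=74316; balance=2765047-74316=2690731
4. interest=⌊2690731·23/10000⌋=6188; principal=80675-6188=74487; balance=2690731-74487=2616244
5. interest=⌊2616244·23/10000⌋=6017; principal=80675-6017=74658; balance=2616244-74658=2541586
6. interest=⌊2541586·23/10000⌋=5845; principal=80675-5845=74830; balance=2541586-74830=2466756
7. interest=⌊2466756·23/10000⌋=5673; principal=80675-5673=75002; balance=2466756-75002=2391754
8. interest=⌊2391754·23/10000⌋=5501; principal=80675-5501=75174; balance=2391754-75174=2316580
9. interest=⌊2316580·23/10000⌋=5328; principal=80675-5328=75347; balance=2316580-75347=2241233
10. interest=⌊2241233·23/10000⌋=5154; principal=80675-5154=75521; balance=2241233-75521=2165712
11. interest=⌊2165712·23/10000⌋=4981; principal=80675-4981=75694; balance=2165712-75694=2090018
12. interest=⌊2090018·23/10000⌋=4807; principal=80675-4807=75868; balance=2090018-75868=2014150
13. interest=⌊2014150·23/10000⌋=4632; principal=80675-4632=76043; balance=2014150-76043=1938107
14. interest=⌊1938107·23/10000⌋=4457; principal=80675-4457=76218; balance=1938107-76218=1861889
15. interest=⌊1861889·23/10000⌋=4282; principal=80675-4282=76393; balance=1861889-76393=1785496
16. interest=⌊1785496·23/10000⌋=4106; principal=80675-4106=76569; balance=1785496-76569=1708927
17. interest=⌊1708927·23/10000⌋=3930; principal=80675-3930=76745; balance=1708927-76745=1632182
18. interest=⌊1632182·23/10000⌋=3754; principal=80675-3754=76921; balance=1632182-76921=1555261
19. interest=⌊1555261·23/10000⌋=3577; principal=80675-3577=77098; balance=1555261-77098=1478163
20. interest=⌊1478163·23/10000⌋=3399; principal=80675-3399=77276; balance=1478163-77276=1400887
21. interest=⌊1400887·23/10000⌋=3222; principal=80675-3222=77453; balance=1400887-77453=1323434
22. interest=⌊1323434·23/10000⌋=3043; principal=80675-3043=77632; balance=1323434-77632=1245802
23. interest=⌊1245802·23/10000⌋=2865; principal=80675-2865=77810; balance=1245802-77810=1167992
24. interest=⌊1167992·23/10000⌋=2686; principal=80675-2686=77989; balance=1167992-77989=1090003
25. interest=⌊1090003·23/10000⌋=2507; principal=80675-2507=78168; balance=1090003-78168=1011835
26. interest=⌊1011835·23/10000⌋=2327; principal=80675-2327=78348; balance=1011835-78348=933487
27. interest=⌊933487·23/10000⌋=2147; principal=80675-2147=78528; balance=933487-78528=854959
28. interest=⌊854959·23/10000⌋=1966; principal=80675-1966=78709; balance=854959-78709=776250
29. interest=⌊776250·23/10000⌋=1785; principal=80675-1785=78890; balance=776250-78890=697360
30. interest=⌊697360·23/10000⌋=1603; principal=80675-1603=79072; balance=697360-79072=618288
31. interest=⌊618288·23/10000⌋=1422; principal=80675-1422=79253; balance=618288-79253=539035
32. interest=⌊539035·23/10000⌋=1239; principal=80675-1239=79436; balance=539035-79436=459599
33. interest=⌊459599·23/10000⌋=1057; principal=80675-1057=79618; balance=459599-79618=379981
34. interest=⌊379981·23/10000⌋=873; principal=80675-873=79802; balance=379981-79802=300179
35. interest=⌊300179·23/10000⌋=690; principal=80675-690=79985; balance=300179-79985=220194
36. interest=⌊220194·23/10000⌋=506; principal=80675-506=80169; balance=220194-80169=140025
37. interest=⌊140025·23/10000⌋=322; principal=80675-322=80353; balance=140025-80353=59672
38. interest=⌊59672·23/10000⌋=137; principal=min(80675-137,59672)=59672; balance=59672-59672=0

1 6700 73975 2839192
2 6530 74145 2765047
3 6359 74316 2690731
4 6188 74487 2616244
5 6017 74658 2541586
6 5845 74830 2466756
7 5673 75002 2391754
8 5501 75174 2316580
9 5328 75347 2241233
10 5154 75521 2165712
11 4981 75694 2090018
12 4807 75868 2014150
13 4632 76043 1938107
14 4457 76218 1861889
15 4282 76393 1785496
16 4106 76569 1708927
17 3930 76745 1632182
18 3754 76921 1555261
19 3577 77098 1478163
20 3399 77276 1400887
21 3222 77453 1323434
22 3043 77632 1245802
23 2865 77810 1167992
24 2686 77989 1090003
25 2507 78168 1011835
26 2327 78348 933487
27 2147 78528 854959
28 1966 78709 776250
29 1785 78890 697360
30 1603 79072 618288
31 1422 79253 539035
32 1239 79436 459599
33 1057 79618 379981
34 873 79802 300179
35 690 79985 220194
36 506 80169 140025
37 322 80353 59672
38 137 59672 0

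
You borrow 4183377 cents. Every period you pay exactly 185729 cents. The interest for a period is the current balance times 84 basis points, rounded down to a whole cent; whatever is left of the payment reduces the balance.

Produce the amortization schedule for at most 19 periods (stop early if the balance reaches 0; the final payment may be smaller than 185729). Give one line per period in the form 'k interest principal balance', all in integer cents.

1 35140 150589 4032788
2 33875 151854 3880934
3 32599 153130 3727804
4 31313 154416 3573388
5 30016 155713 3417675
6 28708 157021 3260654
7 27389 158340 3102314
8 26059 159670 2942644
9 24718 161011 2781633
10 23365 162364 2619269
11 22001 163728 2455541
12 20626 165103 2290438
13 19239 166490 2123948
14 17841 167888 1956060
15 16430 169299 1786761
16 15008 170721 1616040
17 13574 172155 1443885
18 12128 173601 1270284
19 10670 175059 1095225

1. interest=⌊4183377·84/10000⌋=35140; principal=185729-35140=150589; balance=4183377-150589=4032788
2. interest=⌊4032788·84/10000⌋=33875; principal=185729-33875=151854; balance=4032788-151854=3880934
3. interest=⌊3880934·84/10000⌋=32599; principal=185729-32599=153130; balance=3880934-153130=3727804
4. interest=⌊3727804·84/10000⌋=31313; principal=185729-31313=154416; balance=3727804-154416=3573388
5. interest=⌊3573388·84/10000⌋=30016; principal=185729-30016=155713; balance=3573388-155713=3417675
6. interest=⌊3417675·84/10000⌋=28708; principal=185729-28708=157021; balance=3417675-157021=3260654
7. interest=⌊3260654·84/10000⌋=27389; principal=185729-27389=158340; balance=3260654-158340=3102314
8. interest=⌊3102314·84/10000⌋=26059; principal=185729-26059=159670; balance=3102314-159670=2942644
9. interest=⌊2942644·84/10000⌋=24718; principal=185729-24718=161011; balance=2942644-161011=2781633
10. interest=⌊2781633·84/10000⌋=23365; principal=185729-23365=162364; balance=2781633-162364=2619269
11. interest=⌊2619269·84/10000⌋=22001; principal=185729-22001=163728; balance=2619269-163728=2455541
12. interest=⌊2455541·84/10000⌋=20626; principal=185729-20626=165103; balance=2455541-165103=2290438
13. interest=⌊2290438·84/10000⌋=19239; principal=185729-19239=166490; balance=2290438-166490=2123948
14. interest=⌊2123948·84/10000⌋=17841; principal=185729-17841=167888; balance=2123948-167888=1956060
15. interest=⌊1956060·84/10000⌋=16430; principal=185729-16430=169299; balance=1956060-169299=1786761
16. interest=⌊1786761·84/10000⌋=15008; principal=185729-15008=170721; balance=1786761-170721=1616040
17. interest=⌊1616040·84/10000⌋=13574; principal=185729-13574=172155; balance=1616040-172155=1443885
18. interest=⌊1443885·84/10000⌋=12128; principal=185729-12128=173601; balance=1443885-173601=1270284
19. interest=⌊1270284·84/10000⌋=10670; principal=185729-10670=175059; balance=1270284-175059=1095225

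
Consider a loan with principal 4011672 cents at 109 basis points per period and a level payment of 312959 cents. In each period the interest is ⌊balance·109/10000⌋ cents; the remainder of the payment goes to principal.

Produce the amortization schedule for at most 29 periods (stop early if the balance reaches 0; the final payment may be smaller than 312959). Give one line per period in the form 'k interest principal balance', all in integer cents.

1. interest=⌊4011672·109/10000⌋=43727; principal=312959-43727=269232; balance=4011672-269232=3742440
2. interest=⌊3742440·109/10000⌋=40792; principal=312959-40792=272167; balance=3742440-272167=3470273
3. interest=⌊3470273·109/10000⌋=37825; principal=312959-37825=275134; balance=3470273-275134=3195139
4. interest=⌊3195139·109/10000⌋=34827; principal=312959-34827=278132; balance=3195139-278132=2917007
5. interest=⌊2917007·109/10000⌋=31795; principal=312959-31795=281164; balance=2917007-281164=2635843
6. interest=⌊2635843·109/10000⌋=28730; principal=312959-28730=284229; balance=2635843-284229=2351614
7. interest=⌊2351614·109/10000⌋=25632; principal=312959-25632=287327; balance=2351614-287327=2064287
8. interest=⌊2064287·109/10000⌋=22500; principal=312959-22500=290459; balance=2064287-290459=1773828
9. interest=⌊1773828·109/10000⌋=19334; principal=312959-19334=293625; balance=1773828-293625=1480203
10. interest=⌊1480203·109/10000⌋=16134; principal=312959-16134=296825; balance=1480203-296825=1183378
11. interest=⌊1183378·109/10000⌋=12898; principal=312959-12898=300061; balance=1183378-300061=883317
12. interest=⌊883317·109/10000⌋=9628; principal=312959-9628=303331; balance=883317-303331=579986
13. interest=⌊579986·109/10000⌋=6321; principal=312959-6321=306638; balance=579986-306638=273348
14. interest=⌊273348·109/10000⌋=2979; principal=min(312959-2979,273348)=273348; balance=273348-273348=0

1 43727 269232 3742440
2 40792 272167 3470273
3 37825 275134 3195139
4 34827 278132 2917007
5 31795 281164 2635843
6 28730 284229 2351614
7 25632 287327 2064287
8 22500 290459 1773828
9 19334 293625 1480203
10 16134 296825 1183378
11 12898 300061 883317
12 9628 303331 579986
13 6321 306638 273348
14 2979 273348 0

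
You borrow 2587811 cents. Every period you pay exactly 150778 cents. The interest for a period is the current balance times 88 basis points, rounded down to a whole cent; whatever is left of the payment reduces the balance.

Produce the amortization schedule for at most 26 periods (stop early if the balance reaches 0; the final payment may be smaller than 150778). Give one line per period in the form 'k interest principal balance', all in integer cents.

1. interest=⌊2587811·88/10000⌋=22772; principal=150778-22772=128006; balance=2587811-128006=2459805
2. interest=⌊2459805·88/10000⌋=21646; principal=150778-21646=129132; balance=2459805-129132=2330673
3. interest=⌊2330673·88/10000⌋=20509; principal=150778-20509=130269; balance=2330673-130269=2200404
4. interest=⌊2200404·88/10000⌋=19363; principal=150778-19363=131415; balance=2200404-131415=2068989
5. interest=⌊2068989·88/10000⌋=18207; principal=150778-18207=132571; balance=2068989-132571=1936418
6. interest=⌊1936418·88/10000⌋=17040; principal=150778-17040=133738; balance=1936418-133738=1802680
7. interest=⌊1802680·88/10000⌋=15863; principal=150778-15863=134915; balance=1802680-134915=1667765
8. interest=⌊1667765·88/10000⌋=14676; principal=150778-14676=136102; balance=1667765-136102=1531663
9. interest=⌊1531663·88/10000⌋=13478; principal=150778-13478=137300; balance=1531663-137300=1394363
10. interest=⌊1394363·88/10000⌋=12270; principal=150778-12270=138508; balance=1394363-138508=1255855
11. interest=⌊1255855·88/10000⌋=11051; principal=150778-11051=139727; balance=1255855-139727=1116128
12. interest=⌊1116128·88/10000⌋=9821; principal=150778-9821=140957; balance=1116128-140957=975171
13. interest=⌊975171·88/10000⌋=8581; principal=150778-8581=142197; balance=975171-142197=832974
14. interest=⌊832974·88/10000⌋=7330; principal=150778-7330=143448; balance=832974-143448=689526
15. interest=⌊689526·88/10000⌋=6067; principal=150778-6067=144711; balance=689526-144711=544815
16. interest=⌊544815·88/10000⌋=4794; principal=150778-4794=145984; balance=544815-145984=398831
17. interest=⌊398831·88/10000⌋=3509; principal=150778-3509=147269; balance=398831-147269=251562
18. interest=⌊251562·88/10000⌋=2213; principal=150778-2213=148565; balance=251562-148565=102997
19. interest=⌊102997·88/10000⌋=906; principal=min(150778-906,102997)=102997; balance=102997-102997=0

1 22772 128006 2459805
2 21646 129132 2330673
3 20509 130269 2200404
4 19363 131415 2068989
5 18207 132571 1936418
6 17040 133738 1802680
7 15863 134915 1667765
8 14676 136102 1531663
9 13478 137300 1394363
10 12270 138508 1255855
11 11051 139727 1116128
12 9821 140957 975171
13 8581 142197 832974
14 7330 143448 689526
15 6067 144711 544815
16 4794 145984 398831
17 3509 147269 251562
18 2213 148565 102997
19 906 102997 0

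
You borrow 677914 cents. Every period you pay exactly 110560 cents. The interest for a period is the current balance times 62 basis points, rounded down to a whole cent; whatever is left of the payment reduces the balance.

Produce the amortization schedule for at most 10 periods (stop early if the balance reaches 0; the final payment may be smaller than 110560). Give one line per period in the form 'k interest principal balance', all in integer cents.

1 4203 106357 571557
2 3543 107017 464540
3 2880 107680 356860
4 2212 108348 248512
5 1540 109020 139492
6 864 109696 29796
7 184 29796 0

1. interest=⌊677914·62/10000⌋=4203; principal=110560-4203=106357; balance=677914-106357=571557
2. interest=⌊571557·62/10000⌋=3543; principal=110560-3543=107017; balance=571557-107017=464540
3. interest=⌊464540·62/10000⌋=2880; principal=110560-2880=107680; balance=464540-107680=356860
4. interest=⌊356860·62/10000⌋=2212; principal=110560-2212=108348; balance=356860-108348=248512
5. interest=⌊248512·62/10000⌋=1540; principal=110560-1540=109020; balance=248512-109020=139492
6. interest=⌊139492·62/10000⌋=864; principal=110560-864=109696; balance=139492-109696=29796
7. interest=⌊29796·62/10000⌋=184; principal=min(110560-184,29796)=29796; balance=29796-29796=0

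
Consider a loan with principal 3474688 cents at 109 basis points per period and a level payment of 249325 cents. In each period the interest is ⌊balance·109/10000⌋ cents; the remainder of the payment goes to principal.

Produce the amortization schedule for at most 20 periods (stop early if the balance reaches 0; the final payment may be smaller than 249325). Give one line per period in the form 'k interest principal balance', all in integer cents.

1. interest=⌊3474688·109/10000⌋=37874; principal=249325-37874=211451; balance=3474688-211451=3263237
2. interest=⌊3263237·109/10000⌋=35569; principal=249325-35569=213756; balance=3263237-213756=3049481
3. interest=⌊3049481·109/10000⌋=33239; principal=249325-33239=216086; balance=3049481-216086=2833395
4. interest=⌊2833395·109/10000⌋=30884; principal=249325-30884=218441; balance=2833395-218441=2614954
5. interest=⌊2614954·109/10000⌋=28502; principal=249325-28502=220823; balance=2614954-220823=2394131
6. interest=⌊2394131·109/10000⌋=26096; principal=249325-26096=223229; balance=2394131-223229=2170902
7. interest=⌊2170902·109/10000⌋=23662; principal=249325-23662=225663; balance=2170902-225663=1945239
8. interest=⌊1945239·109/10000⌋=21203; principal=249325-21203=228122; balance=1945239-228122=1717117
9. interest=⌊1717117·109/10000⌋=18716; principal=249325-18716=230609; balance=1717117-230609=1486508
10. interest=⌊1486508·109/10000⌋=16202; principal=249325-16202=233123; balance=1486508-233123=1253385
11. interest=⌊1253385·109/10000⌋=13661; principal=249325-13661=235664; balance=1253385-235664=1017721
12. interest=⌊1017721·109/10000⌋=11093; principal=249325-11093=238232; balance=1017721-238232=779489
13. interest=⌊779489·109/10000⌋=8496; principal=249325-8496=240829; balance=779489-240829=538660
14. interest=⌊538660·109/10000⌋=5871; principal=249325-5871=243454; balance=538660-243454=295206
15. interest=⌊295206·109/10000⌋=3217; principal=249325-3217=246108; balance=295206-246108=49098
16. interest=⌊49098·109/10000⌋=535; principal=min(249325-535,49098)=49098; balance=49098-49098=0

1 37874 211451 3263237
2 35569 213756 3049481
3 33239 216086 2833395
4 30884 218441 2614954
5 28502 220823 2394131
6 26096 223229 2170902
7 23662 225663 1945239
8 21203 228122 1717117
9 18716 230609 1486508
10 16202 233123 1253385
11 13661 235664 1017721
12 11093 238232 779489
13 8496 240829 538660
14 5871 243454 295206
15 3217 246108 49098
16 535 49098 0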